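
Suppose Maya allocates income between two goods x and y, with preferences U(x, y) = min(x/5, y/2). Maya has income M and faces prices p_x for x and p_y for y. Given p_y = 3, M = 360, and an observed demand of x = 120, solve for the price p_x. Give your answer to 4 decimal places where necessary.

With perfect complements, no substitution: consume in ratio x:y = 5:2.
Budget: p_x·x + p_y·(2/5)·x = M, so (5·p_x + 2·p_y)·x = 5·M.
Demand: x*(p_x,p_y,M) = 5·M/(5·p_x + 2·p_y), y* = 2·M/(5·p_x + 2·p_y).
Set x* = 120 in the demand function and solve for p_x: p_x = 1.8.

p_x = 1.8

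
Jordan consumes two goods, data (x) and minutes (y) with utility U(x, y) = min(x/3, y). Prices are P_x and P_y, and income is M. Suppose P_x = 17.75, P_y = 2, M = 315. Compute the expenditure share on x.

share on x = 0.9638

With perfect complements, no substitution: consume in ratio x:y = 3:1.
Budget: P_x·x + P_y·(1/3)·x = M, so (3·P_x + P_y)·x = 3·M.
Demand: x*(P_x,P_y,M) = 3·M/(3·P_x + P_y), y* = M/(3·P_x + P_y).
Here 3·17.75 + 2 = 55.25, giving x* = 17.1041 and y* = 5.7014.
Expenditure on x: 17.75·17.1041 = 303.5973; share = 0.9638.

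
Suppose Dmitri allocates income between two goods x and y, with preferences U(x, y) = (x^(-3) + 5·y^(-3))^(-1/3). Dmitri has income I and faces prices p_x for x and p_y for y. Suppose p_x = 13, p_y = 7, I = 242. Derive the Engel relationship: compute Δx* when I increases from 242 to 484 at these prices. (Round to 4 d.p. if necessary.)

Δx* = 9.5958

MRS = MU_x/MU_y = (1/5)·(y/x)^(4). Set equal to p_x/p_y.
Solve for the ratio: y/x = [5·p_x/p_y]^(0.25).
Substitute y = (y/x)·x into the budget: x* = I/(p_x + p_y·(y/x)).
Numerically y/x = 1.745637, so x* = 242/(13 + 7·1.745637) = 9.5958.
At I' = 484: x* = 19.1915. Change: 19.1915 − 9.5958 = 9.5958.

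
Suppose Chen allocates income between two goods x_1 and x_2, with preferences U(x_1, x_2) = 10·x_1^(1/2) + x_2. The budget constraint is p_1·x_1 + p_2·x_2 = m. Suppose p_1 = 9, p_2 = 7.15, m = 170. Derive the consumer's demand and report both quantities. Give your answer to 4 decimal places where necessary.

x_1* = 15.7785, x_2* = 3.9151

MU_x_1 = 5/√x_1, MU_x_2 = 1. Tangency: 5/√x_1 = p_1/p_2.
Thus x_1* = (5·p_2/p_1)² — independent of m — with the rest of income spent on x_2.
Plugging in: x_1* = (5·7.15/9)² = 15.7785, x_2* = 3.9151.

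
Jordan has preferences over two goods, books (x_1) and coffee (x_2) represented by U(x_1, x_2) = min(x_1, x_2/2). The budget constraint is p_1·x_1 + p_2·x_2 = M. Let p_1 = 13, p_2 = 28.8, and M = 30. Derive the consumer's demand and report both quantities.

Leontief preferences: the optimum is at the kink where x_1/1 = x_2/2, i.e. x_2 = 2·x_1.
Budget: p_1·x_1 + p_2·2·x_1 = M, so (p_1 + 2·p_2)·x_1 = M.
Demand: x_1*(p_1,p_2,M) = M/(p_1 + 2·p_2), x_2* = 2·M/(p_1 + 2·p_2).
Here 13 + 2·28.8 = 70.6, giving x_1* = 0.4249 and x_2* = 0.8499.

x_1* = 0.4249, x_2* = 0.8499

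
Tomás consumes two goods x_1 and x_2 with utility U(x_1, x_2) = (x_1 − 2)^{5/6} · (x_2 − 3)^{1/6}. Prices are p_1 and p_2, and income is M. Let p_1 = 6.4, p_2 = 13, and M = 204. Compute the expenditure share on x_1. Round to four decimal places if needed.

After buying the subsistence bundle (2, 3), a share 5/6 of the remaining income goes to x_1: x_1* = 2 + 5/6·(M − 2p_1 − 3p_2)/p_1.
Discretionary income = 204 − 2·6.4 − 3·13 = 152.2; x_1* = 2 + 5/6·152.2/6.4 = 21.8177; x_2* = 3 + 1/6·152.2/13 = 4.9513.
Expenditure on x_1: 6.4·21.8177 = 139.6333; share = 0.6845.

share on x_1 = 0.6845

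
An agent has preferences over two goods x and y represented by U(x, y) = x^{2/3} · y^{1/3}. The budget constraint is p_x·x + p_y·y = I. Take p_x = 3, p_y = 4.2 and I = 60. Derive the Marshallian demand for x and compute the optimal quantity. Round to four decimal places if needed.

x* = 13.3333

Demand: x*(p_x,p_y,I) = 2/3·I/p_x and y* = 1/3·I/p_y.
At p_x=3, p_y=4.2, I=60: x* = 2/3·60/3 = 13.3333.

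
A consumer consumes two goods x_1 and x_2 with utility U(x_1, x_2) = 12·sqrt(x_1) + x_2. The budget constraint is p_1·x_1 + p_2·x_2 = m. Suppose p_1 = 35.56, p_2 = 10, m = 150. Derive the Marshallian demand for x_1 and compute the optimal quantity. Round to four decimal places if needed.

x_1* = 2.8469

Set MRS = p_1/p_2: 6·x_1^(−1/2) = p_1/p_2.
Thus x_1* = (6·p_2/p_1)² — independent of m — with the rest of income spent on x_2.
Plugging in: x_1* = (6·10/35.56)² = 2.8469.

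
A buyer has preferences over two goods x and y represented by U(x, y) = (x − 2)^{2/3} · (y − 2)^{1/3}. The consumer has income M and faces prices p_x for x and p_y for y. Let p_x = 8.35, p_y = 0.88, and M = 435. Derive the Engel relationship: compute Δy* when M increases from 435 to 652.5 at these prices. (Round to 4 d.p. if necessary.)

Let x' = x−2, y' = y−2. MRS = 2·y'/x' = p_x/p_y.
After buying the subsistence bundle (2, 2), a share 2/3 of the remaining income goes to x: x* = 2 + 2/3·(M − 2p_x − 2p_y)/p_x.
Discretionary income = 435 − 2·8.35 − 2·0.88 = 416.54; y* = 2 + 1/3·416.54/0.88 = 159.7803.
At M' = 652.5: y* = 242.1667. Change: 242.1667 − 159.7803 = 82.3864.

Δy* = 82.3864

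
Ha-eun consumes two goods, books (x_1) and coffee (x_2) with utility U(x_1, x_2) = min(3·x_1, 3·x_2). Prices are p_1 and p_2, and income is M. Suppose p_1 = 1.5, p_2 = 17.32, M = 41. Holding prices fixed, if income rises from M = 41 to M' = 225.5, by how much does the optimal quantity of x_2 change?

With perfect complements, no substitution: consume in ratio x_1:x_2 = 3:3.
Budget: p_1·x_1 + p_2·x_1 = M, so (3·p_1 + 3·p_2)·x_1 = 3·M.
Demand: x_1*(p_1,p_2,M) = 3·M/(3·p_1 + 3·p_2), x_2* = 3·M/(3·p_1 + 3·p_2).
Here 3·1.5 + 3·17.32 = 56.46, giving x_2* = 2.1785.
At M' = 225.5: x_2* = 11.9819. Change: 11.9819 − 2.1785 = 9.8034.

Δx_2* = 9.8034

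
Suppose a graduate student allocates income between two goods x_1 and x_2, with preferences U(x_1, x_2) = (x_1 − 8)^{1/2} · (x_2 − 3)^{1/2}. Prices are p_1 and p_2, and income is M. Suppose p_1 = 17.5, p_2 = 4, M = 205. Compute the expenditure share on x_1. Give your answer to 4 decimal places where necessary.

Let x_1' = x_1−8, x_2' = x_2−3. MRS = x_2'/x_1' = p_1/p_2.
Substituting into the budget: x_1* = 8 + 0.5·(M − 8·p_1 − 3·p_2)/p_1, and x_2* = 3 + 0.5·(…)/p_2.
Discretionary income = 205 − 8·17.5 − 3·4 = 53; x_1* = 8 + 0.5·53/17.5 = 9.5143; x_2* = 3 + 0.5·53/4 = 9.625.
Expenditure on x_1: 17.5·9.5143 = 166.5; share = 0.8122.

share on x_1 = 0.8122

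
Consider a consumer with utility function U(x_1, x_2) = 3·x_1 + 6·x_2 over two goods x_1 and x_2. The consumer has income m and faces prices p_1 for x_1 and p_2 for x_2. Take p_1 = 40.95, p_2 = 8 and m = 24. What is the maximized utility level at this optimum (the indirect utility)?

V = 18

Perfect substitutes: compare marginal utility per dollar. 3/p_1 vs 6/p_2 → 0.0733 vs 0.75.
x_2 gives more utility per dollar, so spend all income on x_2: x_2* = m/p_2, x_1* = 0.
Numerically: x_1* = 0, x_2* = 3.
Utility at the optimum: U(0, 3) = 18.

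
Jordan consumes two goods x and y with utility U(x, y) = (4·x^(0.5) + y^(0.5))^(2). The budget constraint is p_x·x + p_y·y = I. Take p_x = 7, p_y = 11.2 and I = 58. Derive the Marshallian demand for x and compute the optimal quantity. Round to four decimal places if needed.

x* = 7.9742

MU_x ∝ 4·x^(-0.5), MU_y ∝ y^(-0.5), so MRS = 4·(y/x)^(0.5) = p_x/p_y.
Solve for the ratio: y/x = [(1/4)·p_x/p_y]^(2).
Substitute y = (y/x)·x into the budget: x* = I/(p_x + p_y·(y/x)).
Numerically y/x = 0.024414, so x* = 58/(7 + 11.2·0.024414) = 7.9742.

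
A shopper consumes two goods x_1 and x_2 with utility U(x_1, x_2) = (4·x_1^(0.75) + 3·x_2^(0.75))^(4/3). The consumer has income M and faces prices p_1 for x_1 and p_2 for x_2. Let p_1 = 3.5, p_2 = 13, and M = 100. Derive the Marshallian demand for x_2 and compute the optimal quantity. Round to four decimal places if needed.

x_2* = 0.0472

MU_x_1 ∝ 4·x_1^(-0.25), MU_x_2 ∝ 3·x_2^(-0.25), so MRS = (4/3)·(x_2/x_1)^(0.25) = p_1/p_2.
Hence x_2/x_1 = ((3/4)·p_1/p_2)^(1/(0.25)), i.e. raised to the 4 power.
With the ratio pinned down, the budget gives x_1* = M/(p_1 + p_2·(x_2/x_1)) and x_2* = (x_2/x_1)·x_1*.
Numerically x_2/x_1 = 0.001662, so x_1* = 100/(3.5 + 13·0.001662) = 28.3961 and x_2* = 0.001662·28.3961 = 0.0472.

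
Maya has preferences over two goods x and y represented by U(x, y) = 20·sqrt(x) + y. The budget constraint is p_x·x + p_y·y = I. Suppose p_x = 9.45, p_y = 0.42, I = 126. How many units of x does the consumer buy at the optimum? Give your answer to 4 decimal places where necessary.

x* = 0.1975

Utility is quasi-linear in y; the FOC for x is 10/√x = p_x/p_y.
Solve: √x = 10·p_y/p_x, so x*(p_x,p_y) = (10·p_y/p_x)², and y* = (I − p_x·x*)/p_y.
Plugging in: x* = (10·0.42/9.45)² = 0.1975.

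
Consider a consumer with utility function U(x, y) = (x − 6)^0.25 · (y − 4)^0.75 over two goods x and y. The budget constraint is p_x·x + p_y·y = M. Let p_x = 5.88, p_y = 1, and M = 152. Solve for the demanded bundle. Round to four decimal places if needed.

x* = 10.7925, y* = 88.54

Let x' = x−6, y' = y−4. MRS = (1/3)·y'/x' = p_x/p_y.
Substituting into the budget: x* = 6 + 0.25·(M − 6·p_x − 4·p_y)/p_x, and y* = 4 + 0.75·(…)/p_y.
Discretionary income = 152 − 6·5.88 − 4·1 = 112.72; x* = 6 + 0.25·112.72/5.88 = 10.7925; y* = 4 + 0.75·112.72/1 = 88.54.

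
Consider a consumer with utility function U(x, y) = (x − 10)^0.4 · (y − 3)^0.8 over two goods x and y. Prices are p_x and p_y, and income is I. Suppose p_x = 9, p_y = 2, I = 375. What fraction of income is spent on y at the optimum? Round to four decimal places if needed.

MRS = (1/2)·(y−3)/(x−10). Tangency with p_x/p_y gives y−3 = 2·(p_x/p_y)·(x−10).
Substituting into the budget: x* = 10 + 1/3·(I − 10·p_x − 3·p_y)/p_x, and y* = 3 + 2/3·(…)/p_y.
Discretionary income = 375 − 10·9 − 3·2 = 279; x* = 10 + 1/3·279/9 = 20.3333; y* = 3 + 2/3·279/2 = 96.
Expenditure on y: 2·96 = 192; share = 0.512.

share on y = 0.512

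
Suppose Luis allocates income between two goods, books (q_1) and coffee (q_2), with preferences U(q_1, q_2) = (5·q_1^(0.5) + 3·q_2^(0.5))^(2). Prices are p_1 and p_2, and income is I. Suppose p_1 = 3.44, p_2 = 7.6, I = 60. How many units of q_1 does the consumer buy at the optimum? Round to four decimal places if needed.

With the ratio pinned down, the budget gives q_1* = I/(p_1 + p_2·(q_2/q_1)) and q_2* = (q_2/q_1)·q_1*.
Numerically q_2/q_1 = 0.073755, so q_1* = 60/(3.44 + 7.6·0.073755) = 14.998.

q_1* = 14.998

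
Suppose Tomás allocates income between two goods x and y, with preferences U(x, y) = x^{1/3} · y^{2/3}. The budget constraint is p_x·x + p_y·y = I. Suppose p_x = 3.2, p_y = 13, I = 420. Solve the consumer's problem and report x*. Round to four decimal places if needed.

x* = 43.75

The MRS is (1/2)·y/x. Set MRS = p_x/p_y.
Rearranging, p_y·y = 2·p_x·x. Substituting into the budget gives p_x·x·(1 + 2) = I.
Demand: x*(p_x,p_y,I) = 1/3·I/p_x and y* = 2/3·I/p_y.
At p_x=3.2, p_y=13, I=420: x* = 1/3·420/3.2 = 43.75.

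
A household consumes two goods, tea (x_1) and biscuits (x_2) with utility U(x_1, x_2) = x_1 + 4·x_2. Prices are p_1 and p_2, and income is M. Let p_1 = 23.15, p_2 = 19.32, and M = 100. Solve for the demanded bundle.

x_1* = 0, x_2* = 5.176

Linear utility — the consumer picks whichever good has higher MU/price: 1/23.15 = 0.0432 vs 4/19.32 = 0.207.
x_2 gives more utility per dollar, so spend all income on x_2: x_2* = M/p_2, x_1* = 0.
Numerically: x_1* = 0, x_2* = 5.176.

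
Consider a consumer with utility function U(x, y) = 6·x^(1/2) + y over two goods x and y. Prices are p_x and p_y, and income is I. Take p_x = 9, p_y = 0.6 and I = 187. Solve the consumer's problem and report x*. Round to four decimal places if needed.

x* = 0.04

Set MRS = p_x/p_y: 3·x^(−1/2) = p_x/p_y.
Solve: √x = 3·p_y/p_x, so x*(p_x,p_y) = (3·p_y/p_x)², and y* = (I − p_x·x*)/p_y.
Plugging in: x* = (3·0.6/9)² = 0.04.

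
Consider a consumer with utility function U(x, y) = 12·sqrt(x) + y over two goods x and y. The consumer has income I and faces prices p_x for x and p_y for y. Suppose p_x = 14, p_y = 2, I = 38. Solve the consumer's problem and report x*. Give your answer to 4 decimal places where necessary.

x* = 0.7347

Utility is quasi-linear in y; the FOC for x is 6/√x = p_x/p_y.
Solve: √x = 6·p_y/p_x, so x*(p_x,p_y) = (6·p_y/p_x)², and y* = (I − p_x·x*)/p_y.
Plugging in: x* = (6·2/14)² = 0.7347.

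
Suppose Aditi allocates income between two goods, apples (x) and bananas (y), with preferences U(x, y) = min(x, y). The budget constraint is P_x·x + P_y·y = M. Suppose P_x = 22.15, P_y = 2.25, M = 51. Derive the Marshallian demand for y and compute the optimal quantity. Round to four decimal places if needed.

With perfect complements, no substitution: consume in ratio x:y = 1:1.
Budget: P_x·x + P_y·x = M, so (P_x + P_y)·x = M.
Demand: x*(P_x,P_y,M) = M/(P_x + P_y), y* = M/(P_x + P_y).
Here 22.15 + 2.25 = 24.4, giving y* = 2.0902.

y* = 2.0902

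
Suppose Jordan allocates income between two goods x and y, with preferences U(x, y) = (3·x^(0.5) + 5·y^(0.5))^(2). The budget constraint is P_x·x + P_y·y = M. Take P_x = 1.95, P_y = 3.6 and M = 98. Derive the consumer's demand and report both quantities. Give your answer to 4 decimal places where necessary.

x* = 20.0654, y* = 16.3535

MU_x ∝ 3·x^(-0.5), MU_y ∝ 5·y^(-0.5), so MRS = (3/5)·(y/x)^(0.5) = P_x/P_y.
Solve for the ratio: y/x = [(5/3)·P_x/P_y]^(2).
Substitute y = (y/x)·x into the budget: x* = M/(P_x + P_y·(y/x)).
Numerically y/x = 0.815008, so x* = 98/(1.95 + 3.6·0.815008) = 20.0654 and y* = 0.815008·20.0654 = 16.3535.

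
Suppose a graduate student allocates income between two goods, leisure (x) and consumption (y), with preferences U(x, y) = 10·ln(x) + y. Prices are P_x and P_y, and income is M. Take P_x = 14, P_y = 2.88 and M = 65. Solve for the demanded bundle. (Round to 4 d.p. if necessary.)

x* = 2.0571, y* = 12.5694

At the given prices: x* = 10·2.88/14 = 2.0571, and y* = 12.5694.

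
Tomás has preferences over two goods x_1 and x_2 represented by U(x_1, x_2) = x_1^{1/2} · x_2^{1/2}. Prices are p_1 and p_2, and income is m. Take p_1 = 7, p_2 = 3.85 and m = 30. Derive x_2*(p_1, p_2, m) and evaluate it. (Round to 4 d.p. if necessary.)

MU_x_1/MU_x_2 = (0.5·x_2)/(0.5·x_1); tangency sets this equal to p_1/p_2.
So 0.5·p_2·x_2 = 0.5·p_1·x_1; combined with the budget, a share 0.5 of income goes to x_1.
Demand: x_1*(p_1,p_2,m) = 0.5·m/p_1 and x_2* = 0.5·m/p_2.
At p_1=7, p_2=3.85, m=30: x_2* = 0.5·30/3.85 = 3.8961.

x_2* = 3.8961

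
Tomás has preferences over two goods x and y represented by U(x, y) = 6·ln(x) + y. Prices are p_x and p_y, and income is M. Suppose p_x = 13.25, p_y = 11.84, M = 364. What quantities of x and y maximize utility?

x* = 5.3615, y* = 24.7432

Set MRS = p_x/p_y: (6/x)/1 = p_x/p_y.
So x*(p_x,p_y) = 6·p_y/p_x, independent of income; and y* = (M − 6·p_y)/p_y.
At the given prices: x* = 6·11.84/13.25 = 5.3615, and y* = 24.7432.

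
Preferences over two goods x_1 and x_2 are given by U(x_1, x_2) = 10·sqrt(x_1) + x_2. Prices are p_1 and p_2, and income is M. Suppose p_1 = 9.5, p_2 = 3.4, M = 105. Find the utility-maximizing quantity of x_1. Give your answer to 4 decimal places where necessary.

MU_x_1 = 5/√x_1, MU_x_2 = 1. Tangency: 5/√x_1 = p_1/p_2.
Solve: √x_1 = 5·p_2/p_1, so x_1*(p_1,p_2) = (5·p_2/p_1)², and x_2* = (M − p_1·x_1*)/p_2.
Plugging in: x_1* = (5·3.4/9.5)² = 3.2022.

x_1* = 3.2022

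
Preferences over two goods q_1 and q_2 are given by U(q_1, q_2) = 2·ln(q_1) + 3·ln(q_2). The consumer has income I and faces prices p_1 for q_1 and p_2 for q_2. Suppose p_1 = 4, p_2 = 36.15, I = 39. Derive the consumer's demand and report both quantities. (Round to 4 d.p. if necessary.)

MU_q_1/MU_q_2 = (2·q_2)/(3·q_1); tangency sets this equal to p_1/p_2.
Rearranging, p_2·q_2 = (3/2)·p_1·q_1. Substituting into the budget gives p_1·q_1·(1 + (3/2)) = I.
Demand: q_1*(p_1,p_2,I) = 0.4·I/p_1 and q_2* = 0.6·I/p_2.
At p_1=4, p_2=36.15, I=39: q_1* = 0.4·39/4 = 3.9, q_2* = 0.6473.

q_1* = 3.9, q_2* = 0.6473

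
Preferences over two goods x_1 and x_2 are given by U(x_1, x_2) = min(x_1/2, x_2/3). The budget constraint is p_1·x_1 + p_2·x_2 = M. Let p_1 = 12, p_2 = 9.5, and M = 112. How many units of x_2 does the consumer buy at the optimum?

x_2* = 6.4

Demand: x_1*(p_1,p_2,M) = 2·M/(2·p_1 + 3·p_2), x_2* = 3·M/(2·p_1 + 3·p_2).
Here 2·12 + 3·9.5 = 52.5, giving x_2* = 6.4.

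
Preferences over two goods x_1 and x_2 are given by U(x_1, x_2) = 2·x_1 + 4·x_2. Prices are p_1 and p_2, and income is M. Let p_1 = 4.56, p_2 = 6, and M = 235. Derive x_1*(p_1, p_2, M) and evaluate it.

Linear utility — the consumer picks whichever good has higher MU/price: 2/4.56 = 0.4386 vs 4/6 = 0.6667.
x_2 gives more utility per dollar, so spend all income on x_2: x_2* = M/p_2, x_1* = 0.
Numerically: x_1* = 0, x_2* = 39.1667.

x_1* = 0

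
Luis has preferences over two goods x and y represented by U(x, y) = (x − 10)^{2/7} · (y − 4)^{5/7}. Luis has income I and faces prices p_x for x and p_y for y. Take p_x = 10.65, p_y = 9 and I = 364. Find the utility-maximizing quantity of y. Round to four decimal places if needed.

Discretionary income = 364 − 10·10.65 − 4·9 = 221.5; y* = 4 + 5/7·221.5/9 = 21.5794.

y* = 21.5794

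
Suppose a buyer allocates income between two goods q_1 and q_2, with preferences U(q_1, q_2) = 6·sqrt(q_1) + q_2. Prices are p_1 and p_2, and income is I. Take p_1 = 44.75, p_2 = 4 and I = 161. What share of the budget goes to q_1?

Thus q_1* = (3·p_2/p_1)² — independent of I — with the rest of income spent on q_2.
Plugging in: q_1* = (3·4/44.75)² = 0.0719, q_2* = 39.4455.
Expenditure on q_1: 44.75·0.0719 = 3.2179; share = 0.02.

share on q_1 = 0.02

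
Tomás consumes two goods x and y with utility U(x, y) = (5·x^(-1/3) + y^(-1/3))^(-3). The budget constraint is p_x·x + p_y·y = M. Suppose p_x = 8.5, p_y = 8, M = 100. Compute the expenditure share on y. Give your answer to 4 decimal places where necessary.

From the CES first-order condition, 5·(y/x)^(4/3) = p_x/p_y.
Solve for the ratio: y/x = [(1/5)·p_x/p_y]^(0.75).
Substitute y = (y/x)·x into the budget: x* = M/(p_x + p_y·(y/x)).
Numerically y/x = 0.312982, so x* = 100/(8.5 + 8·0.312982) = 9.0877 and y* = 0.312982·9.0877 = 2.8443.
Expenditure on y: 8·2.8443 = 22.7543; share = 0.2275.

share on y = 0.2275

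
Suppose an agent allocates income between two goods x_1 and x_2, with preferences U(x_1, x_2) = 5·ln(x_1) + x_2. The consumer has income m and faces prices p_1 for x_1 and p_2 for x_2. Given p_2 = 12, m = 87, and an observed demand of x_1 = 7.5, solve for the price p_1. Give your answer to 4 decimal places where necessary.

p_1 = 8

Set MRS = p_1/p_2: (5/x_1)/1 = p_1/p_2.
So x_1*(p_1,p_2) = 5·p_2/p_1, independent of income; and x_2* = (m − 5·p_2)/p_2.
Set x_1* = 7.5 in the demand function and solve for p_1: p_1 = 8.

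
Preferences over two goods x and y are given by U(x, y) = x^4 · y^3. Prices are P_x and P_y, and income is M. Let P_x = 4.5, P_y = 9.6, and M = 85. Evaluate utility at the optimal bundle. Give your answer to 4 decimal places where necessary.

V = 741628.0974

Tangency: MRS = (4/3)·y/x = P_x/P_y.
Rearranging, P_y·y = (3/4)·P_x·x. Substituting into the budget gives P_x·x·(1 + (3/4)) = M.
Demand: x*(P_x,P_y,M) = 4/7·M/P_x and y* = 3/7·M/P_y.
At P_x=4.5, P_y=9.6, M=85: x* = 4/7·85/4.5 = 10.7937, y* = 3.7946.
Utility at the optimum: U(10.7937, 3.7946) = 741628.0974.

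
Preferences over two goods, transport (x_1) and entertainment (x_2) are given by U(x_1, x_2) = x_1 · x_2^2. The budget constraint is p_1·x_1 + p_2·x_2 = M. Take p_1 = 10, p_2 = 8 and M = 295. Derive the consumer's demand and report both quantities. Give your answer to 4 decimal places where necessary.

x_1* = 9.8333, x_2* = 24.5833

Tangency: MRS = (1/2)·x_2/x_1 = p_1/p_2.
So p_2·x_2 = 2·p_1·x_1; combined with the budget, a share 1/3 of income goes to x_1.
Demand: x_1*(p_1,p_2,M) = 1/3·M/p_1 and x_2* = 2/3·M/p_2.
At p_1=10, p_2=8, M=295: x_1* = 1/3·295/10 = 9.8333, x_2* = 24.5833.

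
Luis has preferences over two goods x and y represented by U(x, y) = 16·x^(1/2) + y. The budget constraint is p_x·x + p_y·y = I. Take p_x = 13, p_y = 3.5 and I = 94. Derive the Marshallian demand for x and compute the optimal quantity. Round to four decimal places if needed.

Utility is quasi-linear in y; the FOC for x is 8/√x = p_x/p_y.
Solve: √x = 8·p_y/p_x, so x*(p_x,p_y) = (8·p_y/p_x)², and y* = (I − p_x·x*)/p_y.
Plugging in: x* = (8·3.5/13)² = 4.6391.

x* = 4.6391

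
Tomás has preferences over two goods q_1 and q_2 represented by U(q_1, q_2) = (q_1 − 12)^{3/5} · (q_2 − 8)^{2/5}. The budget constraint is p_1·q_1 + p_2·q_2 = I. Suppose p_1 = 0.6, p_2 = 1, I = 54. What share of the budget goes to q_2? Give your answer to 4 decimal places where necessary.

Let q_1' = q_1−12, q_2' = q_2−8. MRS = (3/2)·q_2'/q_1' = p_1/p_2.
Substituting into the budget: q_1* = 12 + 0.6·(I − 12·p_1 − 8·p_2)/p_1, and q_2* = 8 + 0.4·(…)/p_2.
Discretionary income = 54 − 12·0.6 − 8·1 = 38.8; q_1* = 12 + 0.6·38.8/0.6 = 50.8; q_2* = 8 + 0.4·38.8/1 = 23.52.
Expenditure on q_2: 1·23.52 = 23.52; share = 0.4356.

share on q_2 = 0.4356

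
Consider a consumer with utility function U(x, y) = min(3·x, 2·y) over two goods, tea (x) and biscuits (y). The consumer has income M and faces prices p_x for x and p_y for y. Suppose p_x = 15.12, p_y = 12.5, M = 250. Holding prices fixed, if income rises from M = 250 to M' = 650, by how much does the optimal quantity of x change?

Δx* = 11.8099

Leontief preferences: the optimum is at the kink where x/2 = y/3, i.e. y = (3/2)·x.
Budget: p_x·x + p_y·(3/2)·x = M, so (2·p_x + 3·p_y)·x = 2·M.
Demand: x*(p_x,p_y,M) = 2·M/(2·p_x + 3·p_y), y* = 3·M/(2·p_x + 3·p_y).
Here 2·15.12 + 3·12.5 = 67.74, giving x* = 7.3812.
At M' = 650: x* = 19.191. Change: 19.191 − 7.3812 = 11.8099.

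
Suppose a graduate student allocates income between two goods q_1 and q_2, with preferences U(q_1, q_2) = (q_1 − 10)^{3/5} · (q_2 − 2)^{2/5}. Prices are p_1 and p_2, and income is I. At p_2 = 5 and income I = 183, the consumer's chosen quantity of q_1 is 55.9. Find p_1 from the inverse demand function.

Let q_1' = q_1−10, q_2' = q_2−2. MRS = (3/2)·q_2'/q_1' = p_1/p_2.
Substituting into the budget: q_1* = 10 + 0.6·(I − 10·p_1 − 2·p_2)/p_1, and q_2* = 2 + 0.4·(…)/p_2.
Set q_1* = 55.9 in the demand function and solve for p_1: p_1 = 2.

p_1 = 2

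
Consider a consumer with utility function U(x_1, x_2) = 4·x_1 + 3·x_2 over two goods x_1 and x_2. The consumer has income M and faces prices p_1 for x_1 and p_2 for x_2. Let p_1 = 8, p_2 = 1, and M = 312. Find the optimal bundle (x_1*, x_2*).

x_1* = 0, x_2* = 312

x_2 gives more utility per dollar, so spend all income on x_2: x_2* = M/p_2, x_1* = 0.
Numerically: x_1* = 0, x_2* = 312.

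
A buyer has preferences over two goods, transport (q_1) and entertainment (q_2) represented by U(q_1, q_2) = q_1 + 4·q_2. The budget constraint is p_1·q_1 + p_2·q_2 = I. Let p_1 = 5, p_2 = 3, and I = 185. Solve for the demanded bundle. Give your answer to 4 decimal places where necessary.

q_1* = 0, q_2* = 61.6667

Perfect substitutes: compare marginal utility per dollar. 1/p_1 vs 4/p_2 → 0.2 vs 1.3333.
q_2 gives more utility per dollar, so spend all income on q_2: q_2* = I/p_2, q_1* = 0.
Numerically: q_1* = 0, q_2* = 61.6667.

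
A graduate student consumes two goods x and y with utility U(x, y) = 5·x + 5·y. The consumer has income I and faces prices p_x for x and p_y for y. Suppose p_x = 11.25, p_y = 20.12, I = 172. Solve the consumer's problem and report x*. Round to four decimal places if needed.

x* = 15.2889

Linear utility — the consumer picks whichever good has higher MU/price: 5/11.25 = 0.4444 vs 5/20.12 = 0.2485.
x gives more utility per dollar, so spend all income on x: x* = I/p_x, y* = 0.
Numerically: x* = 15.2889, y* = 0.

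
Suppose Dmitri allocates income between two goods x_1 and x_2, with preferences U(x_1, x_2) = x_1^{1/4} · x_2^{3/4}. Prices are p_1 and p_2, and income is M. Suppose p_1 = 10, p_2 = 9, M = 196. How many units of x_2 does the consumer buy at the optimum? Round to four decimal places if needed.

Demand: x_1*(p_1,p_2,M) = 0.25·M/p_1 and x_2* = 0.75·M/p_2.
At p_1=10, p_2=9, M=196: x_2* = 0.75·196/9 = 16.3333.

x_2* = 16.3333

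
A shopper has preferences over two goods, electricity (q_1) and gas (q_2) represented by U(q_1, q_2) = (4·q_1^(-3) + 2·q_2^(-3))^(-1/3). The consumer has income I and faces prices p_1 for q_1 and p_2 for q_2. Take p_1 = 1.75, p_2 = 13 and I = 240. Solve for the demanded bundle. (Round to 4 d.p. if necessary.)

MU_q_1 ∝ 4·q_1^(-4), MU_q_2 ∝ 2·q_2^(-4), so MRS = 2·(q_2/q_1)^(4) = p_1/p_2.
Hence q_2/q_1 = ((1/2)·p_1/p_2)^(1/(4)), i.e. raised to the 0.25 power.
With the ratio pinned down, the budget gives q_1* = I/(p_1 + p_2·(q_2/q_1)) and q_2* = (q_2/q_1)·q_1*.
Numerically q_2/q_1 = 0.50935, so q_1* = 240/(1.75 + 13·0.50935) = 28.6685 and q_2* = 0.50935·28.6685 = 14.6023.

q_1* = 28.6685, q_2* = 14.6023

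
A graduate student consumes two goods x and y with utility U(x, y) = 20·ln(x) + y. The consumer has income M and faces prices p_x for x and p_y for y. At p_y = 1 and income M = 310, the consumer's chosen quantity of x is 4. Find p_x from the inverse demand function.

p_x = 5

MU_x = 20/x, MU_y = 1. Tangency: 20/x = p_x/p_y.
So x*(p_x,p_y) = 20·p_y/p_x, independent of income; and y* = (M − 20·p_y)/p_y.
Set x* = 4 in the demand function and solve for p_x: p_x = 5.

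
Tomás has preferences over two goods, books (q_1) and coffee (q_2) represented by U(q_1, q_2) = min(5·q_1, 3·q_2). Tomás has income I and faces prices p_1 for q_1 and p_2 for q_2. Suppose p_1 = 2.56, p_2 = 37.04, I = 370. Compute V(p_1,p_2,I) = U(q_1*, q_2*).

V = 28.7744

Here 3·2.56 + 5·37.04 = 192.88, giving q_1* = 5.7549 and q_2* = 9.5915.
Utility at the optimum: U(5.7549, 9.5915) = 28.7744.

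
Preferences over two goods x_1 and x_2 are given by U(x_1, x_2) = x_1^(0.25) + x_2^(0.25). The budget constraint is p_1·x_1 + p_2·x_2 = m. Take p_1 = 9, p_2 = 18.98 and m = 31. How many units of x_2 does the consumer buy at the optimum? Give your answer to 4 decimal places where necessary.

MU_x_1 ∝ x_1^(-0.75), MU_x_2 ∝ x_2^(-0.75), so MRS = (x_2/x_1)^(0.75) = p_1/p_2.
Solve for the ratio: x_2/x_1 = [p_1/p_2]^(4/3).
Substitute x_2 = (x_2/x_1)·x_1 into the budget: x_1* = m/(p_1 + p_2·(x_2/x_1)).
Numerically x_2/x_1 = 0.369767, so x_1* = 31/(9 + 18.98·0.369767) = 1.9353 and x_2* = 0.369767·1.9353 = 0.7156.

x_2* = 0.7156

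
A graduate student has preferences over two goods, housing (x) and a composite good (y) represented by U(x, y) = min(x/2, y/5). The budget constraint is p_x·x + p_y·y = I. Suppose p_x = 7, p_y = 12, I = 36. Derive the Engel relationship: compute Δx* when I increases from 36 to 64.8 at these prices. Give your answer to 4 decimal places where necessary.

Δx* = 0.7784

Leontief preferences: the optimum is at the kink where x/2 = y/5, i.e. y = (5/2)·x.
Budget: p_x·x + p_y·(5/2)·x = I, so (2·p_x + 5·p_y)·x = 2·I.
Demand: x*(p_x,p_y,I) = 2·I/(2·p_x + 5·p_y), y* = 5·I/(2·p_x + 5·p_y).
Here 2·7 + 5·12 = 74, giving x* = 0.973.
At I' = 64.8: x* = 1.7514. Change: 1.7514 − 0.973 = 0.7784.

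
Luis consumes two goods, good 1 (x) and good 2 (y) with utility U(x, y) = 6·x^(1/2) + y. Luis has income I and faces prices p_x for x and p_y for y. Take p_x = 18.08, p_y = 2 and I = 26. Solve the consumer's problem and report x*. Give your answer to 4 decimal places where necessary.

Utility is quasi-linear in y; the FOC for x is 3/√x = p_x/p_y.
Thus x* = (3·p_y/p_x)² — independent of I — with the rest of income spent on y.
Plugging in: x* = (3·2/18.08)² = 0.1101.

x* = 0.1101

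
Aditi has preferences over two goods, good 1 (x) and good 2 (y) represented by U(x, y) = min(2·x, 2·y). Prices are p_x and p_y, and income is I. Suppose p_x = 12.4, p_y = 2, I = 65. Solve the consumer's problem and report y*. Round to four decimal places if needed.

y* = 4.5139

Leontief preferences: the optimum is at the kink where x/2 = y/2, i.e. y = x.
Budget: p_x·x + p_y·x = I, so (2·p_x + 2·p_y)·x = 2·I.
Demand: x*(p_x,p_y,I) = 2·I/(2·p_x + 2·p_y), y* = 2·I/(2·p_x + 2·p_y).
Here 2·12.4 + 2·2 = 28.8, giving y* = 4.5139.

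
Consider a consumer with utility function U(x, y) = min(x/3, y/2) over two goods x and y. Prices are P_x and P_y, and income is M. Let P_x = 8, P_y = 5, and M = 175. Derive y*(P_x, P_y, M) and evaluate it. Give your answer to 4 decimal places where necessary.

y* = 10.2941

With perfect complements, no substitution: consume in ratio x:y = 3:2.
Budget: P_x·x + P_y·(2/3)·x = M, so (3·P_x + 2·P_y)·x = 3·M.
Demand: x*(P_x,P_y,M) = 3·M/(3·P_x + 2·P_y), y* = 2·M/(3·P_x + 2·P_y).
Here 3·8 + 2·5 = 34, giving y* = 10.2941.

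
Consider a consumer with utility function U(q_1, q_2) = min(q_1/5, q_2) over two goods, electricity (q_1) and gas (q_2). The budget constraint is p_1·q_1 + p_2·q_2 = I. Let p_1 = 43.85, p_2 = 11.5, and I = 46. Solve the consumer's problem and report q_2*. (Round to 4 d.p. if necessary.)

With perfect complements, no substitution: consume in ratio q_1:q_2 = 5:1.
Budget: p_1·q_1 + p_2·(1/5)·q_1 = I, so (5·p_1 + p_2)·q_1 = 5·I.
Demand: q_1*(p_1,p_2,I) = 5·I/(5·p_1 + p_2), q_2* = I/(5·p_1 + p_2).
Here 5·43.85 + 11.5 = 230.75, giving q_2* = 0.1993.

q_2* = 0.1993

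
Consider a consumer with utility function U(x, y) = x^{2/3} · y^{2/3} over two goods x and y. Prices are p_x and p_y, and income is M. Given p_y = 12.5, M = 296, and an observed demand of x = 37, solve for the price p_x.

p_x = 4

Tangency: MRS = y/x = p_x/p_y.
Rearranging, p_y·y = p_x·x. Substituting into the budget gives p_x·x·(1 + 1) = M.
Demand: x*(p_x,p_y,M) = 0.5·M/p_x and y* = 0.5·M/p_y.
Set x* = 37 in the demand function and solve for p_x: p_x = 4.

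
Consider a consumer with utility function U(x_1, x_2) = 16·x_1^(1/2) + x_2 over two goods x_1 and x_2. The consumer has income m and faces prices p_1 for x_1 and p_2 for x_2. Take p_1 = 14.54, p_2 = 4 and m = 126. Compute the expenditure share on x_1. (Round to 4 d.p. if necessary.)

share on x_1 = 0.5589

Set MRS = p_1/p_2: 8·x_1^(−1/2) = p_1/p_2.
Thus x_1* = (8·p_2/p_1)² — independent of m — with the rest of income spent on x_2.
Plugging in: x_1* = (8·4/14.54)² = 4.8436, x_2* = 13.8934.
Expenditure on x_1: 14.54·4.8436 = 70.4264; share = 0.5589.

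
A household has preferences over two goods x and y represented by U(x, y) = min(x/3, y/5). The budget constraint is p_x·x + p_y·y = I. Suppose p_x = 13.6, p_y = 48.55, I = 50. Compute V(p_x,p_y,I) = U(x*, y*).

V = 0.1763

With perfect complements, no substitution: consume in ratio x:y = 3:5.
Budget: p_x·x + p_y·(5/3)·x = I, so (3·p_x + 5·p_y)·x = 3·I.
Demand: x*(p_x,p_y,I) = 3·I/(3·p_x + 5·p_y), y* = 5·I/(3·p_x + 5·p_y).
Here 3·13.6 + 5·48.55 = 283.55, giving x* = 0.529 and y* = 0.8817.
Utility at the optimum: U(0.529, 0.8817) = 0.1763.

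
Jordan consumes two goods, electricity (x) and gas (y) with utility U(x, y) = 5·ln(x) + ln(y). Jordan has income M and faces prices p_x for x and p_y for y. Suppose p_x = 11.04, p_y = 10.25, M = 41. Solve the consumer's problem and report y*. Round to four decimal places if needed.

y* = 0.6667

The MRS is 5·y/x. Set MRS = p_x/p_y.
Rearranging, p_y·y = (1/5)·p_x·x. Substituting into the budget gives p_x·x·(1 + (1/5)) = M.
Demand: x*(p_x,p_y,M) = 5/6·M/p_x and y* = 1/6·M/p_y.
At p_x=11.04, p_y=10.25, M=41: y* = 1/6·41/10.25 = 0.6667.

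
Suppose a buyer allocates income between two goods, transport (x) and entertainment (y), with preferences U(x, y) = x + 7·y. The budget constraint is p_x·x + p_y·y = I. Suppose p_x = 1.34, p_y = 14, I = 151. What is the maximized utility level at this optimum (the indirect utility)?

Linear utility — the consumer picks whichever good has higher MU/price: 1/1.34 = 0.7463 vs 7/14 = 0.5.
x gives more utility per dollar, so spend all income on x: x* = I/p_x, y* = 0.
Numerically: x* = 112.6866, y* = 0.
Utility at the optimum: U(112.6866, 0) = 112.6866.

V = 112.6866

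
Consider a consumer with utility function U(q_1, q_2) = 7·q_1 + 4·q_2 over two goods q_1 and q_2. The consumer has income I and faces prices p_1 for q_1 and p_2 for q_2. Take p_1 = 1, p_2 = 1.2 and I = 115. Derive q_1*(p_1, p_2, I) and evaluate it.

q_1 gives more utility per dollar, so spend all income on q_1: q_1* = I/p_1, q_2* = 0.
Numerically: q_1* = 115, q_2* = 0.

q_1* = 115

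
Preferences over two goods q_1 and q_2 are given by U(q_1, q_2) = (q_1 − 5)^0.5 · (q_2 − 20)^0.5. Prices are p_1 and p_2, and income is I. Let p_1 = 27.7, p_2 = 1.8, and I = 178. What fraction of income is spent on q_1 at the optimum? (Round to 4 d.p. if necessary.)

Substituting into the budget: q_1* = 5 + 0.5·(I − 5·p_1 − 20·p_2)/p_1, and q_2* = 20 + 0.5·(…)/p_2.
Discretionary income = 178 − 5·27.7 − 20·1.8 = 3.5; q_1* = 5 + 0.5·3.5/27.7 = 5.0632; q_2* = 20 + 0.5·3.5/1.8 = 20.9722.
Expenditure on q_1: 27.7·5.0632 = 140.25; share = 0.7879.

share on q_1 = 0.7879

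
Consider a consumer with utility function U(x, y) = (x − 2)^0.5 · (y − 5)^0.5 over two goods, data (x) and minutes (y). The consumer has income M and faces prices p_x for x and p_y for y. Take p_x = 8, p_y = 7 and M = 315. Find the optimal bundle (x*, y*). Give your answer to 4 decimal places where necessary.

x* = 18.5, y* = 23.8571

After buying the subsistence bundle (2, 5), a share 0.5 of the remaining income goes to x: x* = 2 + 0.5·(M − 2p_x − 5p_y)/p_x.
Discretionary income = 315 − 2·8 − 5·7 = 264; x* = 2 + 0.5·264/8 = 18.5; y* = 5 + 0.5·264/7 = 23.8571.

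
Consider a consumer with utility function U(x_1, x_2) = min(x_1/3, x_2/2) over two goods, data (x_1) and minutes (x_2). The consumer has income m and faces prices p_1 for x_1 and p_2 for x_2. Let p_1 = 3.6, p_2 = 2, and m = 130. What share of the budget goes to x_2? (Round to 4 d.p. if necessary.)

share on x_2 = 0.2703

Leontief preferences: the optimum is at the kink where x_1/3 = x_2/2, i.e. x_2 = (2/3)·x_1.
Budget: p_1·x_1 + p_2·(2/3)·x_1 = m, so (3·p_1 + 2·p_2)·x_1 = 3·m.
Demand: x_1*(p_1,p_2,m) = 3·m/(3·p_1 + 2·p_2), x_2* = 2·m/(3·p_1 + 2·p_2).
Here 3·3.6 + 2·2 = 14.8, giving x_1* = 26.3514 and x_2* = 17.5676.
Expenditure on x_2: 2·17.5676 = 35.1351; share = 0.2703.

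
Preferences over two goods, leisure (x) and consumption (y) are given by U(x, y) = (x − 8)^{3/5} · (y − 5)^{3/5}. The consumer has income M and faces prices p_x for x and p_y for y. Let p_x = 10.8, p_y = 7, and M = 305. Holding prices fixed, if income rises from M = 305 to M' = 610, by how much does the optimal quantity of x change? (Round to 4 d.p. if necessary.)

Δx* = 14.1204

After buying the subsistence bundle (8, 5), a share 0.5 of the remaining income goes to x: x* = 8 + 0.5·(M − 8p_x − 5p_y)/p_x.
Discretionary income = 305 − 8·10.8 − 5·7 = 183.6; x* = 8 + 0.5·183.6/10.8 = 16.5.
At M' = 610: x* = 30.6204. Change: 30.6204 − 16.5 = 14.1204.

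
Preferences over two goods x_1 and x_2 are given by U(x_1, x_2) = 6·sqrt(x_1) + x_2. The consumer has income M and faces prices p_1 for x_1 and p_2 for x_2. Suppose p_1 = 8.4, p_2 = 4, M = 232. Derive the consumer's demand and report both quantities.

x_1* = 2.0408, x_2* = 53.7143

Solve: √x_1 = 3·p_2/p_1, so x_1*(p_1,p_2) = (3·p_2/p_1)², and x_2* = (M − p_1·x_1*)/p_2.
Plugging in: x_1* = (3·4/8.4)² = 2.0408, x_2* = 53.7143.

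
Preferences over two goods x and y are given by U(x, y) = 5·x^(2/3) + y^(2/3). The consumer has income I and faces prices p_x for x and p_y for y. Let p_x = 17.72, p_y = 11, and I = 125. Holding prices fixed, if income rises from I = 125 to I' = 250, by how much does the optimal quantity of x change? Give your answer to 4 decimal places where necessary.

Numerically y/x = 0.033443, so x* = 125/(17.72 + 11·0.033443) = 6.9107.
At I' = 250: x* = 13.8214. Change: 13.8214 − 6.9107 = 6.9107.

Δx* = 6.9107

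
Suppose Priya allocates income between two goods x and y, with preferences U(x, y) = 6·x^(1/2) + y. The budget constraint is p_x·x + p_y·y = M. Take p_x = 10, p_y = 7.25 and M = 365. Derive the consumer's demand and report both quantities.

MU_x = 3/√x, MU_y = 1. Tangency: 3/√x = p_x/p_y.
Thus x* = (3·p_y/p_x)² — independent of M — with the rest of income spent on y.
Plugging in: x* = (3·7.25/10)² = 4.7306, y* = 43.8198.

x* = 4.7306, y* = 43.8198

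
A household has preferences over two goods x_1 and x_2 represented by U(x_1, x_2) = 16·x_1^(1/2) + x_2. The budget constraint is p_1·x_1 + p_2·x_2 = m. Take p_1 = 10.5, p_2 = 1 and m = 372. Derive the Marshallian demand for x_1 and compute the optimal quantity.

x_1* = 0.5805

Set MRS = p_1/p_2: 8·x_1^(−1/2) = p_1/p_2.
Thus x_1* = (8·p_2/p_1)² — independent of m — with the rest of income spent on x_2.
Plugging in: x_1* = (8·1/10.5)² = 0.5805.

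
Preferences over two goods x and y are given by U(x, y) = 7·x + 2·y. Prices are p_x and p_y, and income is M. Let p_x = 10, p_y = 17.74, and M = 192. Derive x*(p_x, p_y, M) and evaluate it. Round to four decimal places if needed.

Perfect substitutes: compare marginal utility per dollar. 7/p_x vs 2/p_y → 0.7 vs 0.1127.
x gives more utility per dollar, so spend all income on x: x* = M/p_x, y* = 0.
Numerically: x* = 19.2, y* = 0.

x* = 19.2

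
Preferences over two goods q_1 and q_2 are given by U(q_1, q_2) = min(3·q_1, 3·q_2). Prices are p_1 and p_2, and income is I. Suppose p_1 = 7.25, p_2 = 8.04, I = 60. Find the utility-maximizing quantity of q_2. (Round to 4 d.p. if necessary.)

With perfect complements, no substitution: consume in ratio q_1:q_2 = 3:3.
Budget: p_1·q_1 + p_2·q_1 = I, so (3·p_1 + 3·p_2)·q_1 = 3·I.
Demand: q_1*(p_1,p_2,I) = 3·I/(3·p_1 + 3·p_2), q_2* = 3·I/(3·p_1 + 3·p_2).
Here 3·7.25 + 3·8.04 = 45.87, giving q_2* = 3.9241.

q_2* = 3.9241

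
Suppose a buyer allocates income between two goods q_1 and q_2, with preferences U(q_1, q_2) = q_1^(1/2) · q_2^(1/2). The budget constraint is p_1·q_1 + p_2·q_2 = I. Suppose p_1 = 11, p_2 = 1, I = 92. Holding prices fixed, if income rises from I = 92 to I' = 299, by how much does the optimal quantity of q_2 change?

Demand: q_1*(p_1,p_2,I) = 0.5·I/p_1 and q_2* = 0.5·I/p_2.
At p_1=11, p_2=1, I=92: q_2* = 0.5·92/1 = 46.
At I' = 299: q_2* = 149.5. Change: 149.5 − 46 = 103.5.

Δq_2* = 103.5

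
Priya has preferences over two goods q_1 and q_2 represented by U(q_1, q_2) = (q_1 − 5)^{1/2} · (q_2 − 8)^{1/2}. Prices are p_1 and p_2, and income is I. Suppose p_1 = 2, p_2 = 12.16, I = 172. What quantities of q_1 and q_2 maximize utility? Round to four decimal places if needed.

q_1* = 21.18, q_2* = 10.6612

Let q_1' = q_1−5, q_2' = q_2−8. MRS = q_2'/q_1' = p_1/p_2.
After buying the subsistence bundle (5, 8), a share 0.5 of the remaining income goes to q_1: q_1* = 5 + 0.5·(I − 5p_1 − 8p_2)/p_1.
Discretionary income = 172 − 5·2 − 8·12.16 = 64.72; q_1* = 5 + 0.5·64.72/2 = 21.18; q_2* = 8 + 0.5·64.72/12.16 = 10.6612.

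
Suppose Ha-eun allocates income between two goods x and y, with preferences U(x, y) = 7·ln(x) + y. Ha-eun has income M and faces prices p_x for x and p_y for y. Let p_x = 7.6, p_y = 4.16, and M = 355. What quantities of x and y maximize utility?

x* = 3.8316, y* = 78.3365

At the given prices: x* = 7·4.16/7.6 = 3.8316, and y* = 78.3365.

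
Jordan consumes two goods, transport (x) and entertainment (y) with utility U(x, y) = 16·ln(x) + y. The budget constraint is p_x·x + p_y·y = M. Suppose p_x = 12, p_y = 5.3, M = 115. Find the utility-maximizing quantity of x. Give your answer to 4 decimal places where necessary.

x* = 7.0667

Set MRS = p_x/p_y: (16/x)/1 = p_x/p_y.
So x*(p_x,p_y) = 16·p_y/p_x, independent of income; and y* = (M − 16·p_y)/p_y.
At the given prices: x* = 16·5.3/12 = 7.0667.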